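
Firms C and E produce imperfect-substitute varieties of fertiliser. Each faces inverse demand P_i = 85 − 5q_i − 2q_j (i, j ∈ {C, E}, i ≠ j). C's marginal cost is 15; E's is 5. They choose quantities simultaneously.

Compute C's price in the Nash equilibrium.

43.125

Firm C's profit: π = q_C(85 − 5q_C − 2q_E) − 15q_C.
∂π/∂q_C = 70 − 10q_C − 2q_E = 0 ⇒ q_C = 7 − 0.2q_E.
Similarly q_E = 8 − 0.2q_C.
Plugging q_E into C's best response: q_C = 7 − 0.2(8 − 0.2q_C) ⇒ 0.96q_C = 5.4, so q_C = 5.625.
Then q_E = 8 − 0.2·5.625 = 6.875.
P_C = 85 − 5·5.625 − 2·6.875 = 43.125.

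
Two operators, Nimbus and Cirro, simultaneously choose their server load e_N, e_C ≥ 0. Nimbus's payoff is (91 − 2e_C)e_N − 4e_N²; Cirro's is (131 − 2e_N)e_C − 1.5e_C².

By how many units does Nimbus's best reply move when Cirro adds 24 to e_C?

Expanding Nimbus's payoff: 91e_N − 2e_Ce_N − 4e_N².
∂π/∂e_N = 91 − 2e_C − 8e_N = 0, so e_N = 11.375 − 0.25e_C.
The reaction-function slope is −0.25, so a 24-unit rise in e_C moves e_N by −0.25 × 24 = −6. Nimbus's best response falls — the actions are strategic substitutes.

-6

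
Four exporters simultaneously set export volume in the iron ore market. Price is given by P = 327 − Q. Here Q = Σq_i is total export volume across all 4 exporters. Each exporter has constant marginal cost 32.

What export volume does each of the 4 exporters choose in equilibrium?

A representative exporter's profit is π_i = q_i(327 − Q) − 32q_i, with Q = q_i + Σ_{j≠i} q_j.
First-order condition: 295 − 2q_i − Σ_{j≠i} q_j = 0.
With identical exporters, set every q_j = q: then 295 − 2q − 3q = 0, i.e. q = 295/5 = 59.

59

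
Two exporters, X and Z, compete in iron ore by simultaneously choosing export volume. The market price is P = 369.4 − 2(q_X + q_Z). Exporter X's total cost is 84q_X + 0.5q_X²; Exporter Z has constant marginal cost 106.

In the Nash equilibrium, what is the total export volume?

85.0625

Exporter X's profit: π = q_X(369.4 − 2(q_X + q_Z)) − 84q_X − 0.5q_X².
∂π/∂q_X = 285.4 − 5q_X − 2q_Z = 0, so q_X = 57.08 − 0.4q_Z.
For Z: ∂π/∂q_Z = 263.4 − 4q_Z − 2q_X = 0 ⇒ q_Z = 65.85 − 0.5q_X.
Solving the two reaction functions simultaneously: (1 − (−0.4)(−0.5))q_X = 57.08 − 0.4·65.85, so 0.8q_X = 30.74 and q_X = 38.425.
Then q_Z = 65.85 − 0.5·38.425 = 46.6375.
Total export volume: 38.425 + 46.6375 = 85.0625.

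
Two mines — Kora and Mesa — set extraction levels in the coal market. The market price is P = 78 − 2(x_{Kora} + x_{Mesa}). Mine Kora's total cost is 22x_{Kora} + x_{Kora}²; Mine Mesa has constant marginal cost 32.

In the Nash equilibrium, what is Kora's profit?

130.68

Mine Kora's profit: π = x_{Kora}(78 − 2(x_{Kora} + x_{Mesa})) − 22x_{Kora} − x_{Kora}².
∂π/∂x_{Kora} = 56 − 6x_{Kora} − 2x_{Mesa} = 0, so x_{Kora} = 28/3 − (1/3)x_{Mesa}.
For Mesa: ∂π/∂x_{Mesa} = 46 − 4x_{Mesa} − 2x_{Kora} = 0 ⇒ x_{Mesa} = 11.5 − 0.5x_{Kora}.
Solving the two reaction functions simultaneously: (1 − (−1/3)(−0.5))x_{Kora} = 28/3 − (1/3)·11.5, so (5/6)x_{Kora} = 5.5 and x_{Kora} = 6.6.
Then x_{Mesa} = 11.5 − 0.5·6.6 = 8.2.
Price P = 78 − 2·14.8 = 48.4.
Kora's profit: (48.4 − 22)·6.6 − (6.6)² = 130.68.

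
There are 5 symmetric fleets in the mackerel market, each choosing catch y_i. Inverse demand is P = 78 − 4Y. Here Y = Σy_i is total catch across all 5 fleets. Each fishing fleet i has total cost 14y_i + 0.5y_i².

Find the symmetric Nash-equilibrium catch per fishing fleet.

A representative fishing fleet's profit is π_i = y_i(78 − 4Y) − 14y_i − 0.5y_i², with Y = y_i + Σ_{j≠i} y_j.
First-order condition: 64 − 9y_i − 4Σ_{j≠i} y_j = 0.
Imposing symmetry (y_j = y for all j) turns Σ_{j≠i} y_j into 4y, so 64 = 25y and y = 2.56.

2.56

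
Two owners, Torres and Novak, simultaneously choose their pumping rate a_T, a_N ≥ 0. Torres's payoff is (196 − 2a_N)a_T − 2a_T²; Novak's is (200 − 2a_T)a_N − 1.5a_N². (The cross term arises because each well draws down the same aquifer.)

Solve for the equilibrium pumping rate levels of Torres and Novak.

Expanding Torres's payoff: 196a_T − 2a_Na_T − 2a_T².
∂π/∂a_T = 196 − 2a_N − 4a_T = 0, so a_T = 49 − 0.5a_N.
Likewise for Novak: a_N = 200/3 − (2/3)a_T.
Substituting the second reaction function into the first: a_T = 49 − 0.5(200/3 − (2/3)a_T), which gives (2/3)a_T = 47/3 ⇒ a_T = 23.5.
Then a_N = 200/3 − (2/3)·23.5 = 51.

23.5, 51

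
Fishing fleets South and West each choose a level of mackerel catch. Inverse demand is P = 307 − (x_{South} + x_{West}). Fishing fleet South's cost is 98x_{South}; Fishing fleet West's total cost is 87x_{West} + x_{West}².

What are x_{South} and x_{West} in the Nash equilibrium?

88, 33

Fishing fleet South's profit: π = x_{South}(307 − (x_{South} + x_{West})) − 98x_{South}.
∂π/∂x_{South} = 209 − 2x_{South} − x_{West} = 0, so x_{South} = 104.5 − 0.5x_{West}.
For West: ∂π/∂x_{West} = 220 − 4x_{West} − x_{South} = 0 ⇒ x_{West} = 55 − 0.25x_{South}.
Solving the two reaction functions simultaneously: (1 − (−0.5)(−0.25))x_{South} = 104.5 − 0.5·55, so 0.875x_{South} = 77 and x_{South} = 88.
Then x_{West} = 55 − 0.25·88 = 33.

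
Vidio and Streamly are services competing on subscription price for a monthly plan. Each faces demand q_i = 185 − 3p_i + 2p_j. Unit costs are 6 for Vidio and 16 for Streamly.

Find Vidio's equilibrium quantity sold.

Vidio's profit: π = (p_{Vidio} − 6)(185 − 3p_{Vidio} + 2p_{Streamly}).
∂π/∂p_{Vidio} = 203 − 6p_{Vidio} + 2p_{Streamly} = 0 ⇒ p_{Vidio} = 203/6 + (1/3)p_{Streamly}.
Similarly p_{Streamly} = 233/6 + (1/3)p_{Vidio}.
Substituting the second reaction function into the first: p_{Vidio} = 203/6 + (1/3)(233/6 + (1/3)p_{Vidio}), which gives (8/9)p_{Vidio} = 421/9 ⇒ p_{Vidio} = 52.625.
Then p_{Streamly} = 233/6 + (1/3)·52.625 = 56.375.
q_{Vidio} = 185 − 3·52.625 + 2·56.375 = 139.875.

139.875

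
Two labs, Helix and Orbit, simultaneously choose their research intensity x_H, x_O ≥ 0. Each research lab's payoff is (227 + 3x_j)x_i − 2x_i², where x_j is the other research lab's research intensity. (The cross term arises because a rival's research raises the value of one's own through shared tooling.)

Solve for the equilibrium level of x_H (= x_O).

Helix's payoff is (227 + 3x_O)x_H − 2x_H².
∂π/∂x_H = 227 + 3x_O − 4x_H = 0, so x_H = 56.75 + 0.75x_O.
The game is symmetric, so in equilibrium x_O = x_H: the reaction function gives 0.25x_H = 56.75, hence x_H = 227.

227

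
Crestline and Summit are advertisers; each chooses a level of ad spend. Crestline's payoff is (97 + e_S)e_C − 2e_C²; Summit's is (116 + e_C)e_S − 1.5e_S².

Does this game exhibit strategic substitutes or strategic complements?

strategic complements

Expanding Crestline's payoff: 97e_C + e_Se_C − 2e_C².
∂π/∂e_C = 97 + e_S − 4e_C = 0, so e_C = 24.25 + 0.25e_S.
The best-response slope de_C/de_S = 0.25 > 0: the reaction function is upward-sloping, so the choices are strategic complements.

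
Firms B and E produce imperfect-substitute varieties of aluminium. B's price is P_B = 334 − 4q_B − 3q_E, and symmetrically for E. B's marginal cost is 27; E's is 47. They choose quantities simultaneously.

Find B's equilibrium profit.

3364

Firm B's profit: π = q_B(334 − 4q_B − 3q_E) − 27q_B.
∂π/∂q_B = 307 − 8q_B − 3q_E = 0 ⇒ q_B = 38.375 − 0.375q_E.
Similarly q_E = 35.875 − 0.375q_B.
Solving the two reaction functions simultaneously: (1 − (−0.375)(−0.375))q_B = 38.375 − 0.375·35.875, so (55/64)q_B = 1595/64 and q_B = 29.
Then q_E = 35.875 − 0.375·29 = 25.
P_B = 334 − 4·29 − 3·25 = 143.
Profit = (143 − 27)·29 = 3364.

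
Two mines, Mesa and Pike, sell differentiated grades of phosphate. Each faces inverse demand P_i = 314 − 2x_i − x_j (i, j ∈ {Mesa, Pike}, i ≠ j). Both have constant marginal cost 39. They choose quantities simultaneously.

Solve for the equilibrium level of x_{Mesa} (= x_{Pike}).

55

Mine Mesa's profit: π = x_{Mesa}(314 − 2x_{Mesa} − x_{Pike}) − 39x_{Mesa}.
∂π/∂x_{Mesa} = 275 − 4x_{Mesa} − x_{Pike} = 0 ⇒ x_{Mesa} = 68.75 − 0.25x_{Pike}.
Setting x_{Mesa} = x_{Pike} in the reaction function: x_{Mesa} = 68.75 − 0.25x_{Mesa}, so x_{Mesa} = 68.75 / 1.25 = 55.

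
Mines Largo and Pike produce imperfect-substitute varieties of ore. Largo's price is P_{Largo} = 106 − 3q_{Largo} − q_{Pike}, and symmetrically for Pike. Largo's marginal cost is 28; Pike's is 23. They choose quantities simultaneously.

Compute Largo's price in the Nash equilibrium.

61

Mine Largo's profit: π = q_{Largo}(106 − 3q_{Largo} − q_{Pike}) − 28q_{Largo}.
∂π/∂q_{Largo} = 78 − 6q_{Largo} − q_{Pike} = 0 ⇒ q_{Largo} = 13 − (1/6)q_{Pike}.
Similarly q_{Pike} = 83/6 − (1/6)q_{Largo}.
Solving the two reaction functions simultaneously: (1 − (−1/6)(−1/6))q_{Largo} = 13 − (1/6)·(83/6), so (35/36)q_{Largo} = 385/36 and q_{Largo} = 11.
Then q_{Pike} = 83/6 − (1/6)·11 = 12.
P_{Largo} = 106 − 3·11 − 12 = 61.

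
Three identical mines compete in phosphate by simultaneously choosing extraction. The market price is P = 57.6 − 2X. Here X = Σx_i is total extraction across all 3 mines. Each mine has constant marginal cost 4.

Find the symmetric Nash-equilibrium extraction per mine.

6.7

A representative mine's profit is π_i = x_i(57.6 − 2X) − 4x_i, with X = x_i + Σ_{j≠i} x_j.
First-order condition: 53.6 − 4x_i − 2Σ_{j≠i} x_j = 0.
In a symmetric equilibrium every mine chooses the same x, so Σ_{j≠i} x_j = 2x. The condition becomes 53.6 − 8x = 0, giving x = 53.6/8 = 6.7.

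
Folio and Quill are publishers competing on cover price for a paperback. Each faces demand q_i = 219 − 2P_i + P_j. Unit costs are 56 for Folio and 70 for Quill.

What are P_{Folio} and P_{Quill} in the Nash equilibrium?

112.2, 117.8

Folio's profit: π = (P_{Folio} − 56)(219 − 2P_{Folio} + P_{Quill}).
∂π/∂P_{Folio} = 331 − 4P_{Folio} + P_{Quill} = 0 ⇒ P_{Folio} = 82.75 + 0.25P_{Quill}.
Similarly P_{Quill} = 89.75 + 0.25P_{Folio}.
Solving the two reaction functions simultaneously: (1 − (0.25)(0.25))P_{Folio} = 82.75 + 0.25·89.75, so 0.9375P_{Folio} = 105.1875 and P_{Folio} = 112.2.
Then P_{Quill} = 89.75 + 0.25·112.2 = 117.8.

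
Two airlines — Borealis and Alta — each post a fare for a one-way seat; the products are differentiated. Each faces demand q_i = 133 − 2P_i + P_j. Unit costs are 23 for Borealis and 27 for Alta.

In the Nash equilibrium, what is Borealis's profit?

2767.68

Borealis's profit: π = (P_{Borealis} − 23)(133 − 2P_{Borealis} + P_{Alta}).
∂π/∂P_{Borealis} = 179 − 4P_{Borealis} + P_{Alta} = 0 ⇒ P_{Borealis} = 44.75 + 0.25P_{Alta}.
Similarly P_{Alta} = 46.75 + 0.25P_{Borealis}.
Solving the two reaction functions simultaneously: (1 − (0.25)(0.25))P_{Borealis} = 44.75 + 0.25·46.75, so 0.9375P_{Borealis} = 56.4375 and P_{Borealis} = 60.2.
Then P_{Alta} = 46.75 + 0.25·60.2 = 61.8.
q_{Borealis} = 133 − 2·60.2 + 61.8 = 74.4.
Profit = (60.2 − 23)·74.4 = 2767.68.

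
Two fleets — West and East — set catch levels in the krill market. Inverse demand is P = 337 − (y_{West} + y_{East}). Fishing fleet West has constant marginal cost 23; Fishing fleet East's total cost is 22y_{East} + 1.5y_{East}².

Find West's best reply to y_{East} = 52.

Fishing fleet West's profit: π = y_{West}(337 − (y_{West} + y_{East})) − 23y_{West}.
∂π/∂y_{West} = 314 − 2y_{West} − y_{East} = 0, so y_{West} = 157 − 0.5y_{East}.
At y_{East} = 52: y_{West} = 157 − 0.5·52 = 131.

131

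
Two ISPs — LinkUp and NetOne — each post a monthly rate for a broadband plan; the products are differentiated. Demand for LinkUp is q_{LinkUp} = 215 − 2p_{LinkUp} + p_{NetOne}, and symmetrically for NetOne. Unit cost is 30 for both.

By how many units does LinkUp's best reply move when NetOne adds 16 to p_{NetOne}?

LinkUp's profit: π = (p_{LinkUp} − 30)(215 − 2p_{LinkUp} + p_{NetOne}).
∂π/∂p_{LinkUp} = 275 − 4p_{LinkUp} + p_{NetOne} = 0 ⇒ p_{LinkUp} = 68.75 + 0.25p_{NetOne}.
The reaction-function slope is 0.25, so a 16-unit rise in p_{NetOne} moves p_{LinkUp} by 0.25 × 16 = 4. LinkUp's best response rises — the actions are strategic complements.

4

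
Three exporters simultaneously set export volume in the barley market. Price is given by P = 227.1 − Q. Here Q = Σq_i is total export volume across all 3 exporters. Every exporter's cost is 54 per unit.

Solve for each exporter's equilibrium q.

A representative exporter's profit is π_i = q_i(227.1 − Q) − 54q_i, with Q = q_i + Σ_{j≠i} q_j.
First-order condition: 173.1 − 2q_i − Σ_{j≠i} q_j = 0.
Imposing symmetry (q_j = q for all j) turns Σ_{j≠i} q_j into 2q, so 173.1 = 4q and q = 43.275.

43.275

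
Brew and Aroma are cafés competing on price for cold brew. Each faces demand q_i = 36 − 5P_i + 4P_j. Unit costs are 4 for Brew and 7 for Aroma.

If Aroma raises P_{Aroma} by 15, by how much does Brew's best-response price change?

6

Brew's profit: π = (P_{Brew} − 4)(36 − 5P_{Brew} + 4P_{Aroma}).
∂π/∂P_{Brew} = 56 − 10P_{Brew} + 4P_{Aroma} = 0 ⇒ P_{Brew} = 5.6 + 0.4P_{Aroma}.
The reaction-function slope is 0.4, so a 15-unit rise in P_{Aroma} moves P_{Brew} by 0.4 × 15 = 6. Brew's best response rises — the actions are strategic complements.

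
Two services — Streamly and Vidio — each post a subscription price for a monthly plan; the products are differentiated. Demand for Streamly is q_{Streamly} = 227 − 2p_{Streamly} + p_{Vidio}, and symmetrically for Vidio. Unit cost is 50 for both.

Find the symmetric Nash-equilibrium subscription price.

Streamly's profit: π = (p_{Streamly} − 50)(227 − 2p_{Streamly} + p_{Vidio}).
∂π/∂p_{Streamly} = 327 − 4p_{Streamly} + p_{Vidio} = 0 ⇒ p_{Streamly} = 81.75 + 0.25p_{Vidio}.
Setting p_{Streamly} = p_{Vidio} in the reaction function: p_{Streamly} = 81.75 + 0.25p_{Streamly}, so p_{Streamly} = 81.75 / 0.75 = 109.

109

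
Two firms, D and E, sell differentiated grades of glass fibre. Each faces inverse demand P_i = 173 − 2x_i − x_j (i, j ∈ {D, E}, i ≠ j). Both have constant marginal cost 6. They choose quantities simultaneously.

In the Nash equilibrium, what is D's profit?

2231.12

Firm D's profit: π = x_D(173 − 2x_D − x_E) − 6x_D.
∂π/∂x_D = 167 − 4x_D − x_E = 0 ⇒ x_D = 41.75 − 0.25x_E.
The game is symmetric, so in equilibrium x_E = x_D: the reaction function gives 1.25x_D = 41.75, hence x_D = 33.4.
P_D = 173 − 2·33.4 − 33.4 = 72.8.
Profit = (72.8 − 6)·33.4 = 2231.12.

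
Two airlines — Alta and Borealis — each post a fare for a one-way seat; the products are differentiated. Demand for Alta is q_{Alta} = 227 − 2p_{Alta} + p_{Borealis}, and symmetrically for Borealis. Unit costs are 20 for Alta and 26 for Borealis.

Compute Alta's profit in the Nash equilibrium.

9744.08

Alta's profit: π = (p_{Alta} − 20)(227 − 2p_{Alta} + p_{Borealis}).
∂π/∂p_{Alta} = 267 − 4p_{Alta} + p_{Borealis} = 0 ⇒ p_{Alta} = 66.75 + 0.25p_{Borealis}.
Similarly p_{Borealis} = 69.75 + 0.25p_{Alta}.
Plugging p_{Borealis} into Alta's best response: p_{Alta} = 66.75 + 0.25(69.75 + 0.25p_{Alta}) ⇒ 0.9375p_{Alta} = 84.1875, so p_{Alta} = 89.8.
Then p_{Borealis} = 69.75 + 0.25·89.8 = 92.2.
q_{Alta} = 227 − 2·89.8 + 92.2 = 139.6.
Profit = (89.8 − 20)·139.6 = 9744.08.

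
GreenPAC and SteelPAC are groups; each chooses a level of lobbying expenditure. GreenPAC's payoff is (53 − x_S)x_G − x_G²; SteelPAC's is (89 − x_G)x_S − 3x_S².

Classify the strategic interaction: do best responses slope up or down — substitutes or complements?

Expanding GreenPAC's payoff: 53x_G − x_Sx_G − x_G².
∂π/∂x_G = 53 − x_S − 2x_G = 0, so x_G = 26.5 − 0.5x_S.
The best-response slope dx_G/dx_S = −0.5 < 0: the reaction function is downward-sloping, so the choices are strategic substitutes.

strategic substitutes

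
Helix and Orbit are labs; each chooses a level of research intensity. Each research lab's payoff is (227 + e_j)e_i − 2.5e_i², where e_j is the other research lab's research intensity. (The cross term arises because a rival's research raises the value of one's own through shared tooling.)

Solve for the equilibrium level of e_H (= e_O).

56.75

Helix's payoff is (227 + e_O)e_H − 2.5e_H².
∂π/∂e_H = 227 + e_O − 5e_H = 0, so e_H = 45.4 + 0.2e_O.
Setting e_H = e_O in the reaction function: e_H = 45.4 + 0.2e_H, so e_H = 45.4 / 0.8 = 56.75.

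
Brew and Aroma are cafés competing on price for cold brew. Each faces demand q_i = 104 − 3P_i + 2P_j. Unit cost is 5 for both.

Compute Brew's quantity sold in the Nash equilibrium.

74.25

Brew's profit: π = (P_{Brew} − 5)(104 − 3P_{Brew} + 2P_{Aroma}).
∂π/∂P_{Brew} = 119 − 6P_{Brew} + 2P_{Aroma} = 0 ⇒ P_{Brew} = 119/6 + (1/3)P_{Aroma}.
Setting P_{Brew} = P_{Aroma} in the reaction function: P_{Brew} = 119/6 + (1/3)P_{Brew}, so P_{Brew} = (119/6) / (2/3) = 29.75.
q_{Brew} = 104 − 3·29.75 + 2·29.75 = 74.25.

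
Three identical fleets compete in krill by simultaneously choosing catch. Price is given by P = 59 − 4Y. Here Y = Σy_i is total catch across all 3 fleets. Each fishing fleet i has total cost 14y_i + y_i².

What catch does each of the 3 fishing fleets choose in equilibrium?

A representative fishing fleet's profit is π_i = y_i(59 − 4Y) − 14y_i − y_i², with Y = y_i + Σ_{j≠i} y_j.
First-order condition: 45 − 10y_i − 4Σ_{j≠i} y_j = 0.
In a symmetric equilibrium every fishing fleet chooses the same y, so Σ_{j≠i} y_j = 2y. The condition becomes 45 − 18y = 0, giving y = 45/18 = 2.5.

2.5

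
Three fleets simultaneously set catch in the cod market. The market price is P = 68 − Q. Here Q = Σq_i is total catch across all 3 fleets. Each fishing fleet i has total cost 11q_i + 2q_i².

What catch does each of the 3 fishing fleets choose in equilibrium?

A representative fishing fleet's profit is π_i = q_i(68 − Q) − 11q_i − 2q_i², with Q = q_i + Σ_{j≠i} q_j.
First-order condition: 57 − 6q_i − Σ_{j≠i} q_j = 0.
With identical fishing fleets, set every q_j = q: then 57 − 6q − 2q = 0, i.e. q = 57/8 = 7.125.

7.125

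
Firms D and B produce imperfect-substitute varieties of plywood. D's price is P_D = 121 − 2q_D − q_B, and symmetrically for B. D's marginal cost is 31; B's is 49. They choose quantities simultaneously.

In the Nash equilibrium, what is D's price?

69.4

Firm D's profit: π = q_D(121 − 2q_D − q_B) − 31q_D.
∂π/∂q_D = 90 − 4q_D − q_B = 0 ⇒ q_D = 22.5 − 0.25q_B.
Similarly q_B = 18 − 0.25q_D.
Solving the two reaction functions simultaneously: (1 − (−0.25)(−0.25))q_D = 22.5 − 0.25·18, so 0.9375q_D = 18 and q_D = 19.2.
Then q_B = 18 − 0.25·19.2 = 13.2.
P_D = 121 − 2·19.2 − 13.2 = 69.4.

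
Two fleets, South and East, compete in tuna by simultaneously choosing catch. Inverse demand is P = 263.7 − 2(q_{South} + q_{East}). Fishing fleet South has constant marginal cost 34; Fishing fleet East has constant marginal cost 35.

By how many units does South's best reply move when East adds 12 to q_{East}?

Fishing fleet South's profit: π = q_{South}(263.7 − 2(q_{South} + q_{East})) − 34q_{South}.
∂π/∂q_{South} = 229.7 − 4q_{South} − 2q_{East} = 0, so q_{South} = 57.425 − 0.5q_{East}.
The reaction-function slope is −0.5, so a 12-unit rise in q_{East} moves q_{South} by −0.5 × 12 = −6. South's best response falls — the actions are strategic substitutes.

-6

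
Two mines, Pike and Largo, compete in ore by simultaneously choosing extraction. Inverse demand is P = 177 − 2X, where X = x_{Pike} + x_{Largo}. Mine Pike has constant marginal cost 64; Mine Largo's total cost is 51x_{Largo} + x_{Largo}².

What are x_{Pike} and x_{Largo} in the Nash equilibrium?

21.3, 13.9

Mine Pike's profit: π = x_{Pike}(177 − 2(x_{Pike} + x_{Largo})) − 64x_{Pike}.
∂π/∂x_{Pike} = 113 − 4x_{Pike} − 2x_{Largo} = 0, so x_{Pike} = 28.25 − 0.5x_{Largo}.
For Largo: ∂π/∂x_{Largo} = 126 − 6x_{Largo} − 2x_{Pike} = 0 ⇒ x_{Largo} = 21 − (1/3)x_{Pike}.
Substituting the second reaction function into the first: x_{Pike} = 28.25 − 0.5(21 − (1/3)x_{Pike}), which gives (5/6)x_{Pike} = 17.75 ⇒ x_{Pike} = 21.3.
Then x_{Largo} = 21 − (1/3)·21.3 = 13.9.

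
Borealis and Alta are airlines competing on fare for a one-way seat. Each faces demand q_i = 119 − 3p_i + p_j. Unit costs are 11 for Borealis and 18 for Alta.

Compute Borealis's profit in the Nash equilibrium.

Borealis's profit: π = (p_{Borealis} − 11)(119 − 3p_{Borealis} + p_{Alta}).
∂π/∂p_{Borealis} = 152 − 6p_{Borealis} + p_{Alta} = 0 ⇒ p_{Borealis} = 76/3 + (1/6)p_{Alta}.
Similarly p_{Alta} = 173/6 + (1/6)p_{Borealis}.
Plugging p_{Alta} into Borealis's best response: p_{Borealis} = 76/3 + (1/6)(173/6 + (1/6)p_{Borealis}) ⇒ (35/36)p_{Borealis} = 1085/36, so p_{Borealis} = 31.
Then p_{Alta} = 173/6 + (1/6)·31 = 34.
q_{Borealis} = 119 − 3·31 + 34 = 60.
Profit = (31 − 11)·60 = 1200.

1200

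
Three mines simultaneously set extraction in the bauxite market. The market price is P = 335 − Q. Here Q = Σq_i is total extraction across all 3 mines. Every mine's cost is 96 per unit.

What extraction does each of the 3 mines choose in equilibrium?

A representative mine's profit is π_i = q_i(335 − Q) − 96q_i, with Q = q_i + Σ_{j≠i} q_j.
First-order condition: 239 − 2q_i − Σ_{j≠i} q_j = 0.
With identical mines, set every q_j = q: then 239 − 2q − 2q = 0, i.e. q = 239/4 = 59.75.

59.75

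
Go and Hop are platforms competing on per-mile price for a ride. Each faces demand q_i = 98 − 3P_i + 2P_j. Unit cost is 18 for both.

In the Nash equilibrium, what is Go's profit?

1200

Go's profit: π = (P_{Go} − 18)(98 − 3P_{Go} + 2P_{Hop}).
∂π/∂P_{Go} = 152 − 6P_{Go} + 2P_{Hop} = 0 ⇒ P_{Go} = 76/3 + (1/3)P_{Hop}.
Setting P_{Go} = P_{Hop} in the reaction function: P_{Go} = 76/3 + (1/3)P_{Go}, so P_{Go} = (76/3) / (2/3) = 38.
q_{Go} = 98 − 3·38 + 2·38 = 60.
Profit = (38 − 18)·60 = 1200.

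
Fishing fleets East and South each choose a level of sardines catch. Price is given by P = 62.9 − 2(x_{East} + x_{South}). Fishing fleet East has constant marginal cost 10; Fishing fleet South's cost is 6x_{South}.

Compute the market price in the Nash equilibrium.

Fishing fleet East's profit: π = x_{East}(62.9 − 2(x_{East} + x_{South})) − 10x_{East}.
∂π/∂x_{East} = 52.9 − 4x_{East} − 2x_{South} = 0, so x_{East} = 13.225 − 0.5x_{South}.
By the same steps for South: x_{South} = 14.225 − 0.5x_{East}.
Plugging x_{South} into East's best response: x_{East} = 13.225 − 0.5(14.225 − 0.5x_{East}) ⇒ 0.75x_{East} = 6.1125, so x_{East} = 8.15.
Then x_{South} = 14.225 − 0.5·8.15 = 10.15.
Equilibrium price: P = 62.9 − 2·18.3 = 26.3.

26.3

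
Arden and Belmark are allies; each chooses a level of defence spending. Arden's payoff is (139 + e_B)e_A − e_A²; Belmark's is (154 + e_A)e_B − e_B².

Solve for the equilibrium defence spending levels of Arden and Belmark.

144, 149

Expanding Arden's payoff: 139e_A + e_Be_A − e_A².
∂π/∂e_A = 139 + e_B − 2e_A = 0, so e_A = 69.5 + 0.5e_B.
Likewise for Belmark: e_B = 77 + 0.5e_A.
Substituting the second reaction function into the first: e_A = 69.5 + 0.5(77 + 0.5e_A), which gives 0.75e_A = 108 ⇒ e_A = 144.
Then e_B = 77 + 0.5·144 = 149.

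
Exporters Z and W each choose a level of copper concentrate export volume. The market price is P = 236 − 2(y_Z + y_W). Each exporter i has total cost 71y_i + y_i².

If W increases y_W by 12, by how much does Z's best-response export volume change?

Exporter Z's profit: π = y_Z(236 − 2(y_Z + y_W)) − 71y_Z − y_Z².
∂π/∂y_Z = 165 − 6y_Z − 2y_W = 0, so y_Z = 27.5 − (1/3)y_W.
The reaction-function slope is −1/3, so a 12-unit rise in y_W moves y_Z by −1/3 × 12 = −4. Z's best response falls — the actions are strategic substitutes.

-4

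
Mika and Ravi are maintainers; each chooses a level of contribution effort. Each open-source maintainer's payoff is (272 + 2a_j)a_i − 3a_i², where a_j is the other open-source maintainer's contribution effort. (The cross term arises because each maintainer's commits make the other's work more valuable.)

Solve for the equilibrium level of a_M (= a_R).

68

Mika's payoff is (272 + 2a_R)a_M − 3a_M².
∂π/∂a_M = 272 + 2a_R − 6a_M = 0, so a_M = 136/3 + (1/3)a_R.
By symmetry a_R = a_M; substituting into the reaction function, (2/3)a_M = 136/3 and a_M = 68.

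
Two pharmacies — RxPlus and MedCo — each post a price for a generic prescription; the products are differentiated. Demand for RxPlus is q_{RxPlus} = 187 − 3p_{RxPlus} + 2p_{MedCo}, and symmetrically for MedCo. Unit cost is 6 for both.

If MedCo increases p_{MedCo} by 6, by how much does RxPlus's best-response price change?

2

RxPlus's profit: π = (p_{RxPlus} − 6)(187 − 3p_{RxPlus} + 2p_{MedCo}).
∂π/∂p_{RxPlus} = 205 − 6p_{RxPlus} + 2p_{MedCo} = 0 ⇒ p_{RxPlus} = 205/6 + (1/3)p_{MedCo}.
The reaction-function slope is 1/3, so a 6-unit rise in p_{MedCo} moves p_{RxPlus} by 1/3 × 6 = 2. RxPlus's best response rises — the actions are strategic complements.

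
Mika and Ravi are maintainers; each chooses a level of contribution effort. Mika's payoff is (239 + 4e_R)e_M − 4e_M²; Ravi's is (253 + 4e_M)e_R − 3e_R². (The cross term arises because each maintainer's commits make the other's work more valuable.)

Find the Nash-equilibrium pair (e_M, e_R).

76.4375, 93.125

Expanding Mika's payoff: 239e_M + 4e_Re_M − 4e_M².
∂π/∂e_M = 239 + 4e_R − 8e_M = 0, so e_M = 29.875 + 0.5e_R.
Likewise for Ravi: e_R = 253/6 + (2/3)e_M.
Solving the two reaction functions simultaneously: (1 − (0.5)(2/3))e_M = 29.875 + 0.5·(253/6), so (2/3)e_M = 1223/24 and e_M = 76.4375.
Then e_R = 253/6 + (2/3)·76.4375 = 93.125.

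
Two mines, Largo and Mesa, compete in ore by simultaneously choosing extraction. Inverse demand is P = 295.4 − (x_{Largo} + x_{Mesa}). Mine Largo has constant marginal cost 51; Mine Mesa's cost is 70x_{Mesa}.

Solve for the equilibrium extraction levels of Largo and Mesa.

87.8, 68.8

Mine Largo's profit: π = x_{Largo}(295.4 − (x_{Largo} + x_{Mesa})) − 51x_{Largo}.
∂π/∂x_{Largo} = 244.4 − 2x_{Largo} − x_{Mesa} = 0, so x_{Largo} = 122.2 − 0.5x_{Mesa}.
By the same steps for Mesa: x_{Mesa} = 112.7 − 0.5x_{Largo}.
Solving the two reaction functions simultaneously: (1 − (−0.5)(−0.5))x_{Largo} = 122.2 − 0.5·112.7, so 0.75x_{Largo} = 65.85 and x_{Largo} = 87.8.
Then x_{Mesa} = 112.7 − 0.5·87.8 = 68.8.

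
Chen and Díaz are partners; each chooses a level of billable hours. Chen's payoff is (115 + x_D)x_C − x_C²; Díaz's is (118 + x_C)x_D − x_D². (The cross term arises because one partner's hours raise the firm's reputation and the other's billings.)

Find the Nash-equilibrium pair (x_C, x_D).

116, 117

Expanding Chen's payoff: 115x_C + x_Dx_C − x_C².
∂π/∂x_C = 115 + x_D − 2x_C = 0, so x_C = 57.5 + 0.5x_D.
Likewise for Díaz: x_D = 59 + 0.5x_C.
Solving the two reaction functions simultaneously: (1 − (0.5)(0.5))x_C = 57.5 + 0.5·59, so 0.75x_C = 87 and x_C = 116.
Then x_D = 59 + 0.5·116 = 117.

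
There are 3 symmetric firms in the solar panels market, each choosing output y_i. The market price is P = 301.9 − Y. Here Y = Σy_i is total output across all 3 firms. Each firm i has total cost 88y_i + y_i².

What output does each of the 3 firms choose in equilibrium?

35.65

A representative firm's profit is π_i = y_i(301.9 − Y) − 88y_i − y_i², with Y = y_i + Σ_{j≠i} y_j.
First-order condition: 213.9 − 4y_i − Σ_{j≠i} y_j = 0.
In a symmetric equilibrium every firm chooses the same y, so Σ_{j≠i} y_j = 2y. The condition becomes 213.9 − 6y = 0, giving y = 213.9/6 = 35.65.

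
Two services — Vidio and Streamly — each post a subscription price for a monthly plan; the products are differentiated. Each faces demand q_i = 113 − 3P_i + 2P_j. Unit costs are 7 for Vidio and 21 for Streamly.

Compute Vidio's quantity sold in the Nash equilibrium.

Vidio's profit: π = (P_{Vidio} − 7)(113 − 3P_{Vidio} + 2P_{Streamly}).
∂π/∂P_{Vidio} = 134 − 6P_{Vidio} + 2P_{Streamly} = 0 ⇒ P_{Vidio} = 67/3 + (1/3)P_{Streamly}.
Similarly P_{Streamly} = 88/3 + (1/3)P_{Vidio}.
Plugging P_{Streamly} into Vidio's best response: P_{Vidio} = 67/3 + (1/3)(88/3 + (1/3)P_{Vidio}) ⇒ (8/9)P_{Vidio} = 289/9, so P_{Vidio} = 36.125.
Then P_{Streamly} = 88/3 + (1/3)·36.125 = 41.375.
q_{Vidio} = 113 − 3·36.125 + 2·41.375 = 87.375.

87.375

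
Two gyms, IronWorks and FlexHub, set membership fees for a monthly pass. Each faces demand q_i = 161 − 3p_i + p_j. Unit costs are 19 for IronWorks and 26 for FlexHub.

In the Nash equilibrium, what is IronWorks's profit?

1905.12

IronWorks's profit: π = (p_{IronWorks} − 19)(161 − 3p_{IronWorks} + p_{FlexHub}).
∂π/∂p_{IronWorks} = 218 − 6p_{IronWorks} + p_{FlexHub} = 0 ⇒ p_{IronWorks} = 109/3 + (1/6)p_{FlexHub}.
Similarly p_{FlexHub} = 239/6 + (1/6)p_{IronWorks}.
Solving the two reaction functions simultaneously: (1 − (1/6)(1/6))p_{IronWorks} = 109/3 + (1/6)·(239/6), so (35/36)p_{IronWorks} = 1547/36 and p_{IronWorks} = 44.2.
Then p_{FlexHub} = 239/6 + (1/6)·44.2 = 47.2.
q_{IronWorks} = 161 − 3·44.2 + 47.2 = 75.6.
Profit = (44.2 − 19)·75.6 = 1905.12.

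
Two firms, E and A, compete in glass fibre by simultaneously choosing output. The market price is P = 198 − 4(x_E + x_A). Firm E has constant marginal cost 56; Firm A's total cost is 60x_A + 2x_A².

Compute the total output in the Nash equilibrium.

Firm E's profit: π = x_E(198 − 4(x_E + x_A)) − 56x_E.
∂π/∂x_E = 142 − 8x_E − 4x_A = 0, so x_E = 17.75 − 0.5x_A.
For A: ∂π/∂x_A = 138 − 12x_A − 4x_E = 0 ⇒ x_A = 11.5 − (1/3)x_E.
Substituting the second reaction function into the first: x_E = 17.75 − 0.5(11.5 − (1/3)x_E), which gives (5/6)x_E = 12 ⇒ x_E = 14.4.
Then x_A = 11.5 − (1/3)·14.4 = 6.7.
Total output: 14.4 + 6.7 = 21.1.

21.1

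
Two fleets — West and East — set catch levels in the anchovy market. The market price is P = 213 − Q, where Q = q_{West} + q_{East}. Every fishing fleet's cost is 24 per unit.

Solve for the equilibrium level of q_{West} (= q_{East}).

Fishing fleet West's profit: π = q_{West}(213 − (q_{West} + q_{East})) − 24q_{West}.
∂π/∂q_{West} = 189 − 2q_{West} − q_{East} = 0, so q_{West} = 94.5 − 0.5q_{East}.
By symmetry q_{East} = q_{West}; substituting into the reaction function, 1.5q_{West} = 94.5 and q_{West} = 63.

63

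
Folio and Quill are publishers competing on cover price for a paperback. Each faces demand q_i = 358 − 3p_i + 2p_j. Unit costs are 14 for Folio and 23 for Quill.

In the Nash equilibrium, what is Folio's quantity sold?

263.0625

Folio's profit: π = (p_{Folio} − 14)(358 − 3p_{Folio} + 2p_{Quill}).
∂π/∂p_{Folio} = 400 − 6p_{Folio} + 2p_{Quill} = 0 ⇒ p_{Folio} = 200/3 + (1/3)p_{Quill}.
Similarly p_{Quill} = 427/6 + (1/3)p_{Folio}.
Solving the two reaction functions simultaneously: (1 − (1/3)(1/3))p_{Folio} = 200/3 + (1/3)·(427/6), so (8/9)p_{Folio} = 1627/18 and p_{Folio} = 101.6875.
Then p_{Quill} = 427/6 + (1/3)·101.6875 = 105.0625.
q_{Folio} = 358 − 3·101.6875 + 2·105.0625 = 263.0625.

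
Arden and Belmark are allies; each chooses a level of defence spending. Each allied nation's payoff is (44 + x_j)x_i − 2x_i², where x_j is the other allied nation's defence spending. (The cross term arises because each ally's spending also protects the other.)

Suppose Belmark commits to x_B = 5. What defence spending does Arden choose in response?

12.25

Arden's payoff is (44 + x_B)x_A − 2x_A².
∂π/∂x_A = 44 + x_B − 4x_A = 0, so x_A = 11 + 0.25x_B.
At x_B = 5: x_A = 11 + 0.25·5 = 12.25.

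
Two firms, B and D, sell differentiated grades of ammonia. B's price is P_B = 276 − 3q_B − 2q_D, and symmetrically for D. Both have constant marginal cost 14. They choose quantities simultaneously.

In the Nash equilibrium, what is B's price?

Firm B's profit: π = q_B(276 − 3q_B − 2q_D) − 14q_B.
∂π/∂q_B = 262 − 6q_B − 2q_D = 0 ⇒ q_B = 131/3 − (1/3)q_D.
By symmetry q_D = q_B; substituting into the reaction function, (4/3)q_B = 131/3 and q_B = 32.75.
P_B = 276 − 3·32.75 − 2·32.75 = 112.25.

112.25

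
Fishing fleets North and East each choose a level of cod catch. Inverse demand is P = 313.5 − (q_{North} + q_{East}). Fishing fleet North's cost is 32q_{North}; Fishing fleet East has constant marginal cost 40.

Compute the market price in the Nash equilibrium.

Fishing fleet North's profit: π = q_{North}(313.5 − (q_{North} + q_{East})) − 32q_{North}.
∂π/∂q_{North} = 281.5 − 2q_{North} − q_{East} = 0, so q_{North} = 140.75 − 0.5q_{East}.
By the same steps for East: q_{East} = 136.75 − 0.5q_{North}.
Substituting the second reaction function into the first: q_{North} = 140.75 − 0.5(136.75 − 0.5q_{North}), which gives 0.75q_{North} = 72.375 ⇒ q_{North} = 96.5.
Then q_{East} = 136.75 − 0.5·96.5 = 88.5.
Equilibrium price: P = 313.5 − 185 = 128.5.

128.5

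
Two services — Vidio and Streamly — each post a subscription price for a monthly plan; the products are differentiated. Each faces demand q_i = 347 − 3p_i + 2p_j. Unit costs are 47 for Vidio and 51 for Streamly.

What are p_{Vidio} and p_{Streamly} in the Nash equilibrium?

122.75, 124.25

Vidio's profit: π = (p_{Vidio} − 47)(347 − 3p_{Vidio} + 2p_{Streamly}).
∂π/∂p_{Vidio} = 488 − 6p_{Vidio} + 2p_{Streamly} = 0 ⇒ p_{Vidio} = 244/3 + (1/3)p_{Streamly}.
Similarly p_{Streamly} = 250/3 + (1/3)p_{Vidio}.
Plugging p_{Streamly} into Vidio's best response: p_{Vidio} = 244/3 + (1/3)(250/3 + (1/3)p_{Vidio}) ⇒ (8/9)p_{Vidio} = 982/9, so p_{Vidio} = 122.75.
Then p_{Streamly} = 250/3 + (1/3)·122.75 = 124.25.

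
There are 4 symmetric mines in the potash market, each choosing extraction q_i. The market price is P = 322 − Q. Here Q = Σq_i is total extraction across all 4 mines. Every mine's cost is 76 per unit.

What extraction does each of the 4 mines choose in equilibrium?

A representative mine's profit is π_i = q_i(322 − Q) − 76q_i, with Q = q_i + Σ_{j≠i} q_j.
First-order condition: 246 − 2q_i − Σ_{j≠i} q_j = 0.
With identical mines, set every q_j = q: then 246 − 2q − 3q = 0, i.e. q = 246/5 = 49.2.

49.2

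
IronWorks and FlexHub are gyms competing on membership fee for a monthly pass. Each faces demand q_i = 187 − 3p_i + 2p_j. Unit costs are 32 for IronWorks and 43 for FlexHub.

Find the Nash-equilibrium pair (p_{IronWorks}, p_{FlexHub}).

IronWorks's profit: π = (p_{IronWorks} − 32)(187 − 3p_{IronWorks} + 2p_{FlexHub}).
∂π/∂p_{IronWorks} = 283 − 6p_{IronWorks} + 2p_{FlexHub} = 0 ⇒ p_{IronWorks} = 283/6 + (1/3)p_{FlexHub}.
Similarly p_{FlexHub} = 158/3 + (1/3)p_{IronWorks}.
Solving the two reaction functions simultaneously: (1 − (1/3)(1/3))p_{IronWorks} = 283/6 + (1/3)·(158/3), so (8/9)p_{IronWorks} = 1165/18 and p_{IronWorks} = 72.8125.
Then p_{FlexHub} = 158/3 + (1/3)·72.8125 = 76.9375.

72.8125, 76.9375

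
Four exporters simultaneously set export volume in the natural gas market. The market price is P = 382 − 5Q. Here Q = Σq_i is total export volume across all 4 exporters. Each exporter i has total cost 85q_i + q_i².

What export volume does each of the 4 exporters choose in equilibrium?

11

A representative exporter's profit is π_i = q_i(382 − 5Q) − 85q_i − q_i², with Q = q_i + Σ_{j≠i} q_j.
First-order condition: 297 − 12q_i − 5Σ_{j≠i} q_j = 0.
Imposing symmetry (q_j = q for all j) turns Σ_{j≠i} q_j into 3q, so 297 = 27q and q = 11.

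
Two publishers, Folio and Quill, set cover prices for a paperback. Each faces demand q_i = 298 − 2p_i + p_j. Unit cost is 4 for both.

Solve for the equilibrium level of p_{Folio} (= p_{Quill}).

Folio's profit: π = (p_{Folio} − 4)(298 − 2p_{Folio} + p_{Quill}).
∂π/∂p_{Folio} = 306 − 4p_{Folio} + p_{Quill} = 0 ⇒ p_{Folio} = 76.5 + 0.25p_{Quill}.
Setting p_{Folio} = p_{Quill} in the reaction function: p_{Folio} = 76.5 + 0.25p_{Folio}, so p_{Folio} = 76.5 / 0.75 = 102.

102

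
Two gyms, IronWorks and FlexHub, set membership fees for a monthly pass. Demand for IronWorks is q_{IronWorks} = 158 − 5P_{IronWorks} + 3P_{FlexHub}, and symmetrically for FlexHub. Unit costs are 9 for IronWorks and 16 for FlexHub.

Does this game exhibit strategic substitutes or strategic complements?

strategic complements

IronWorks's profit: π = (P_{IronWorks} − 9)(158 − 5P_{IronWorks} + 3P_{FlexHub}).
∂π/∂P_{IronWorks} = 203 − 10P_{IronWorks} + 3P_{FlexHub} = 0 ⇒ P_{IronWorks} = 20.3 + 0.3P_{FlexHub}.
The best-response slope dP_{IronWorks}/dP_{FlexHub} = 0.3 > 0: the reaction function is upward-sloping, so the choices are strategic complements.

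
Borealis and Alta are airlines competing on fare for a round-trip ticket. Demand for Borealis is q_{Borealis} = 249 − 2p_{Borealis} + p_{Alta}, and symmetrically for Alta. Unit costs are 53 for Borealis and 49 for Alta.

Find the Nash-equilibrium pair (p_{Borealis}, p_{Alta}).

Borealis's profit: π = (p_{Borealis} − 53)(249 − 2p_{Borealis} + p_{Alta}).
∂π/∂p_{Borealis} = 355 − 4p_{Borealis} + p_{Alta} = 0 ⇒ p_{Borealis} = 88.75 + 0.25p_{Alta}.
Similarly p_{Alta} = 86.75 + 0.25p_{Borealis}.
Solving the two reaction functions simultaneously: (1 − (0.25)(0.25))p_{Borealis} = 88.75 + 0.25·86.75, so 0.9375p_{Borealis} = 110.4375 and p_{Borealis} = 117.8.
Then p_{Alta} = 86.75 + 0.25·117.8 = 116.2.

117.8, 116.2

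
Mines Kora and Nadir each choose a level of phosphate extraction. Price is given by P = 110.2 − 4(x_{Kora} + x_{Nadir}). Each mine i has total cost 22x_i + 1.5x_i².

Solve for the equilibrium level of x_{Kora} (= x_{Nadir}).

5.88

Mine Kora's profit: π = x_{Kora}(110.2 − 4(x_{Kora} + x_{Nadir})) − 22x_{Kora} − 1.5x_{Kora}².
∂π/∂x_{Kora} = 88.2 − 11x_{Kora} − 4x_{Nadir} = 0, so x_{Kora} = 441/55 − (4/11)x_{Nadir}.
Setting x_{Kora} = x_{Nadir} in the reaction function: x_{Kora} = 441/55 − (4/11)x_{Kora}, so x_{Kora} = (441/55) / (15/11) = 5.88.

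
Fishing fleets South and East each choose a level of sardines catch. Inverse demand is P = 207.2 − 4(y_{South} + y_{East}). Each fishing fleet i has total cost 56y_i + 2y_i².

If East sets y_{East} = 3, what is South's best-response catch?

Fishing fleet South's profit: π = y_{South}(207.2 − 4(y_{South} + y_{East})) − 56y_{South} − 2y_{South}².
∂π/∂y_{South} = 151.2 − 12y_{South} − 4y_{East} = 0, so y_{South} = 12.6 − (1/3)y_{East}.
At y_{East} = 3: y_{South} = 12.6 − (1/3)·3 = 11.6.

11.6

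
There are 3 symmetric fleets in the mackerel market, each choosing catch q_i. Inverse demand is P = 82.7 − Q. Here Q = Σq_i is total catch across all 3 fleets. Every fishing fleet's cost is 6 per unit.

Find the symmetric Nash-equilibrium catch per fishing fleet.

A representative fishing fleet's profit is π_i = q_i(82.7 − Q) − 6q_i, with Q = q_i + Σ_{j≠i} q_j.
First-order condition: 76.7 − 2q_i − Σ_{j≠i} q_j = 0.
In a symmetric equilibrium every fishing fleet chooses the same q, so Σ_{j≠i} q_j = 2q. The condition becomes 76.7 − 4q = 0, giving q = 76.7/4 = 19.175.

19.175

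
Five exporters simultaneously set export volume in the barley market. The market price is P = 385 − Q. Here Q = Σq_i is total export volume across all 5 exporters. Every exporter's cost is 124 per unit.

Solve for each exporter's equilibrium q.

A representative exporter's profit is π_i = q_i(385 − Q) − 124q_i, with Q = q_i + Σ_{j≠i} q_j.
First-order condition: 261 − 2q_i − Σ_{j≠i} q_j = 0.
With identical exporters, set every q_j = q: then 261 − 2q − 4q = 0, i.e. q = 261/6 = 43.5.

43.5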